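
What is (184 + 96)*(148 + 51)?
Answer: 55720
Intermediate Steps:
(184 + 96)*(148 + 51) = 280*199 = 55720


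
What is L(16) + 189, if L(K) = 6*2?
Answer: 201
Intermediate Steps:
L(K) = 12
L(16) + 189 = 12 + 189 = 201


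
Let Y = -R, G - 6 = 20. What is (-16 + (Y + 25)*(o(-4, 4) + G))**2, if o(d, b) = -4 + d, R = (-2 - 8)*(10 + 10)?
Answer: 16273156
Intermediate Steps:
G = 26 (G = 6 + 20 = 26)
R = -200 (R = -10*20 = -200)
Y = 200 (Y = -1*(-200) = 200)
(-16 + (Y + 25)*(o(-4, 4) + G))**2 = (-16 + (200 + 25)*((-4 - 4) + 26))**2 = (-16 + 225*(-8 + 26))**2 = (-16 + 225*18)**2 = (-16 + 4050)**2 = 4034**2 = 16273156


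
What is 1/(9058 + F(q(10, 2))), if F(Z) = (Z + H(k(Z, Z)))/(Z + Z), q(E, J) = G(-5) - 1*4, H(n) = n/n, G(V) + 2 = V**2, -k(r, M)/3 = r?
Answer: 19/172112 ≈ 0.00011039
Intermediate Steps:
k(r, M) = -3*r
G(V) = -2 + V**2
H(n) = 1
q(E, J) = 19 (q(E, J) = (-2 + (-5)**2) - 1*4 = (-2 + 25) - 4 = 23 - 4 = 19)
F(Z) = (1 + Z)/(2*Z) (F(Z) = (Z + 1)/(Z + Z) = (1 + Z)/((2*Z)) = (1 + Z)*(1/(2*Z)) = (1 + Z)/(2*Z))
1/(9058 + F(q(10, 2))) = 1/(9058 + (1/2)*(1 + 19)/19) = 1/(9058 + (1/2)*(1/19)*20) = 1/(9058 + 10/19) = 1/(172112/19) = 19/172112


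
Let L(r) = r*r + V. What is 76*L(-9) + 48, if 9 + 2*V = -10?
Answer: 5482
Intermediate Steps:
V = -19/2 (V = -9/2 + (½)*(-10) = -9/2 - 5 = -19/2 ≈ -9.5000)
L(r) = -19/2 + r² (L(r) = r*r - 19/2 = r² - 19/2 = -19/2 + r²)
76*L(-9) + 48 = 76*(-19/2 + (-9)²) + 48 = 76*(-19/2 + 81) + 48 = 76*(143/2) + 48 = 5434 + 48 = 5482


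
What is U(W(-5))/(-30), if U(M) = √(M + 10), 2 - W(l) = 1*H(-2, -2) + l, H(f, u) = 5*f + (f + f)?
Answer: -√31/30 ≈ -0.18559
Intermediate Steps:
H(f, u) = 7*f (H(f, u) = 5*f + 2*f = 7*f)
W(l) = 16 - l (W(l) = 2 - (1*(7*(-2)) + l) = 2 - (1*(-14) + l) = 2 - (-14 + l) = 2 + (14 - l) = 16 - l)
U(M) = √(10 + M)
U(W(-5))/(-30) = √(10 + (16 - 1*(-5)))/(-30) = √(10 + (16 + 5))*(-1/30) = √(10 + 21)*(-1/30) = √31*(-1/30) = -√31/30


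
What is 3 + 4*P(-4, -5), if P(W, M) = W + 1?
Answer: -9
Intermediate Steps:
P(W, M) = 1 + W
3 + 4*P(-4, -5) = 3 + 4*(1 - 4) = 3 + 4*(-3) = 3 - 12 = -9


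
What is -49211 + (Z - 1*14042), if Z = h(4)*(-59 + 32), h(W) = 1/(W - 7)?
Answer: -63244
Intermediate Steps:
h(W) = 1/(-7 + W)
Z = 9 (Z = (-59 + 32)/(-7 + 4) = -27/(-3) = -⅓*(-27) = 9)
-49211 + (Z - 1*14042) = -49211 + (9 - 1*14042) = -49211 + (9 - 14042) = -49211 - 14033 = -63244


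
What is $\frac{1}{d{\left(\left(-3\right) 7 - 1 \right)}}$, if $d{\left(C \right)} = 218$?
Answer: $\frac{1}{218} \approx 0.0045872$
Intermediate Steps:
$\frac{1}{d{\left(\left(-3\right) 7 - 1 \right)}} = \frac{1}{218}$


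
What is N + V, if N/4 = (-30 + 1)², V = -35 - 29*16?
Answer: 2865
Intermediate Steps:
V = -499 (V = -35 - 464 = -499)
N = 3364 (N = 4*(-30 + 1)² = 4*(-29)² = 4*841 = 3364)
N + V = 3364 - 499 = 2865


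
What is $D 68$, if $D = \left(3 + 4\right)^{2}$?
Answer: $3332$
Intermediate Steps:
$D = 49$ ($D = 7^{2} = 49$)
$D 68 = 49 \cdot 68 = 3332$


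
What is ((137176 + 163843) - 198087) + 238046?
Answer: 340978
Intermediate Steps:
((137176 + 163843) - 198087) + 238046 = (301019 - 198087) + 238046 = 102932 + 238046 = 340978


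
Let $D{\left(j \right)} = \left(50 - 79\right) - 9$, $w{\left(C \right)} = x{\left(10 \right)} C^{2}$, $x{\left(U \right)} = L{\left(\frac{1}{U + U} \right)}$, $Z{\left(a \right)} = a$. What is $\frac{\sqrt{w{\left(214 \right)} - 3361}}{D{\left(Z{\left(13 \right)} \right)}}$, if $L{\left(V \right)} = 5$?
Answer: $- \frac{\sqrt{225619}}{38} \approx -12.5$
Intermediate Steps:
$x{\left(U \right)} = 5$
$w{\left(C \right)} = 5 C^{2}$
$D{\left(j \right)} = -38$ ($D{\left(j \right)} = -29 - 9 = -38$)
$\frac{\sqrt{w{\left(214 \right)} - 3361}}{D{\left(Z{\left(13 \right)} \right)}} = \frac{\sqrt{5 \cdot 214^{2} - 3361}}{-38} = \sqrt{5 \cdot 45796 - 3361} \left(- \frac{1}{38}\right) = \sqrt{228980 - 3361} \left(- \frac{1}{38}\right) = \sqrt{225619} \left(- \frac{1}{38}\right) = - \frac{\sqrt{225619}}{38}$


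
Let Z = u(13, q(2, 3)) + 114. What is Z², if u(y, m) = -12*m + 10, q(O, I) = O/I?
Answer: 13456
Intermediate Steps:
u(y, m) = 10 - 12*m
Z = 116 (Z = (10 - 24/3) + 114 = (10 - 12*⅔) + 114 = (10 - 8) + 114 = 2 + 114 = 116)
Z² = 116² = 13456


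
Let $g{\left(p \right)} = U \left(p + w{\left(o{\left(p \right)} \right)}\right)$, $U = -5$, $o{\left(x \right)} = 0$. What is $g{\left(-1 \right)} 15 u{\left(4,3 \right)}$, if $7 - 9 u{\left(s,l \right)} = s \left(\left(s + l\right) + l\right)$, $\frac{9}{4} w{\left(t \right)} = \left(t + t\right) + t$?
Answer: $-275$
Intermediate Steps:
$w{\left(t \right)} = \frac{4 t}{3}$ ($w{\left(t \right)} = \frac{4 \left(\left(t + t\right) + t\right)}{9} = \frac{4 \left(2 t + t\right)}{9} = \frac{4 \cdot 3 t}{9} = \frac{4 t}{3}$)
$u{\left(s,l \right)} = \frac{7}{9} - \frac{s \left(s + 2 l\right)}{9}$ ($u{\left(s,l \right)} = \frac{7}{9} - \frac{s \left(\left(s + l\right) + l\right)}{9} = \frac{7}{9} - \frac{s \left(\left(l + s\right) + l\right)}{9} = \frac{7}{9} - \frac{s \left(s + 2 l\right)}{9}$)
$g{\left(p \right)} = - 5 p$ ($g{\left(p \right)} = - 5 \left(p + \frac{4}{3} \cdot 0\right) = - 5 \left(p + 0\right) = - 5 p$)
$g{\left(-1 \right)} 15 u{\left(4,3 \right)} = \left(-5\right) \left(-1\right) 15 \left(\frac{7}{9} - \frac{4^{2}}{9} - \frac{2}{3} \cdot 4\right) = 5 \cdot 15 \left(\frac{7}{9} - \frac{16}{9} - \frac{8}{3}\right) = 75 \left(\frac{7}{9} - \frac{16}{9} - \frac{8}{3}\right) = 75 \left(- \frac{11}{3}\right) = -275$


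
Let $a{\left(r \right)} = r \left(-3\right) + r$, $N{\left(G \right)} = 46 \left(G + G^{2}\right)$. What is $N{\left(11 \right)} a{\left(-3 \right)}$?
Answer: $36432$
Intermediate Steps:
$N{\left(G \right)} = 46 G + 46 G^{2}$
$a{\left(r \right)} = - 2 r$ ($a{\left(r \right)} = - 3 r + r = - 2 r$)
$N{\left(11 \right)} a{\left(-3 \right)} = 46 \cdot 11 \left(1 + 11\right) \left(\left(-2\right) \left(-3\right)\right) = 46 \cdot 11 \cdot 12 \cdot 6 = 6072 \cdot 6 = 36432$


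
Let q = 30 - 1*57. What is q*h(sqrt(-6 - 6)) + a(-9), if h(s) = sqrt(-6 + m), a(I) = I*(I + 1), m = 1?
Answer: 72 - 27*I*sqrt(5) ≈ 72.0 - 60.374*I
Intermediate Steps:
a(I) = I*(1 + I)
q = -27 (q = 30 - 57 = -27)
h(s) = I*sqrt(5) (h(s) = sqrt(-6 + 1) = sqrt(-5) = I*sqrt(5))
q*h(sqrt(-6 - 6)) + a(-9) = -27*I*sqrt(5) - 9*(1 - 9) = -27*I*sqrt(5) - 9*(-8) = -27*I*sqrt(5) + 72 = 72 - 27*I*sqrt(5)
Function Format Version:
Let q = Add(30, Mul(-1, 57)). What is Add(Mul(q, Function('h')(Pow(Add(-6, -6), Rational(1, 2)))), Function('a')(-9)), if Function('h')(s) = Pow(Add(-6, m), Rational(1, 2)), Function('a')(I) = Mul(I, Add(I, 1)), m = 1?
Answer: Add(72, Mul(-27, I, Pow(5, Rational(1, 2)))) ≈ Add(72.000, Mul(-60.374, I))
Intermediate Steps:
Function('a')(I) = Mul(I, Add(1, I))
q = -27 (q = Add(30, -57) = -27)
Function('h')(s) = Mul(I, Pow(5, Rational(1, 2))) (Function('h')(s) = Pow(Add(-6, 1), Rational(1, 2)) = Pow(-5, Rational(1, 2)) = Mul(I, Pow(5, Rational(1, 2))))
Add(Mul(q, Function('h')(Pow(Add(-6, -6), Rational(1, 2)))), Function('a')(-9)) = Add(Mul(-27, Mul(I, Pow(5, Rational(1, 2)))), Mul(-9, Add(1, -9))) = Add(Mul(-27, I, Pow(5, Rational(1, 2))), Mul(-9, -8)) = Add(Mul(-27, I, Pow(5, Rational(1, 2))), 72) = Add(72, Mul(-27, I, Pow(5, Rational(1, 2))))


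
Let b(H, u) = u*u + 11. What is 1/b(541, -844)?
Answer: 1/712347 ≈ 1.4038e-6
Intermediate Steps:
b(H, u) = 11 + u² (b(H, u) = u² + 11 = 11 + u²)
1/b(541, -844) = 1/(11 + (-844)²) = 1/(11 + 712336) = 1/712347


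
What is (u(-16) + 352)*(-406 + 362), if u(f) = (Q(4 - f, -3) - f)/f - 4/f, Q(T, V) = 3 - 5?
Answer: -30921/2 ≈ -15461.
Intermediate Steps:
Q(T, V) = -2
u(f) = -4/f + (-2 - f)/f (u(f) = (-2 - f)/f - 4/f = -4/f + (-2 - f)/f)
(u(-16) + 352)*(-406 + 362) = ((-6 - 1*(-16))/(-16) + 352)*(-406 + 362) = (-(-6 + 16)/16 + 352)*(-44) = (-1/16*10 + 352)*(-44) = (-5/8 + 352)*(-44) = (2811/8)*(-44) = -30921/2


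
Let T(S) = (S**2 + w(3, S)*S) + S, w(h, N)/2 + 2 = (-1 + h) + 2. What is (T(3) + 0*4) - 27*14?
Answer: -354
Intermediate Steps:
w(h, N) = -2 + 2*h (w(h, N) = -4 + 2*((-1 + h) + 2) = -4 + 2*(1 + h) = -4 + (2 + 2*h) = -2 + 2*h)
T(S) = S**2 + 5*S (T(S) = (S**2 + (-2 + 2*3)*S) + S = (S**2 + (-2 + 6)*S) + S = (S**2 + 4*S) + S = S**2 + 5*S)
(T(3) + 0*4) - 27*14 = (3*(5 + 3) + 0*4) - 27*14 = (3*8 + 0) - 378 = (24 + 0) - 378 = 24 - 378 = -354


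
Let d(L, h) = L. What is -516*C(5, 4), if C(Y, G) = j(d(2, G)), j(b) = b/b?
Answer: -516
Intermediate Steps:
j(b) = 1
C(Y, G) = 1
-516*C(5, 4) = -516*1 = -516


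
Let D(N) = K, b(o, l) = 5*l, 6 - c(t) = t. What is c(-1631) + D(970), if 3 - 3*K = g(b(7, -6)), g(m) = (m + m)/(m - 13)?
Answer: 70414/43 ≈ 1637.5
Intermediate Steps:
c(t) = 6 - t
g(m) = 2*m/(-13 + m) (g(m) = (2*m)/(-13 + m) = 2*m/(-13 + m))
K = 23/43 (K = 1 - 2*5*(-6)/(3*(-13 + 5*(-6))) = 1 - 2*(-30)/(3*(-13 - 30)) = 1 - 2*(-30)/(3*(-43)) = 1 - 2*(-30)*(-1)/(3*43) = 1 - ⅓*60/43 = 1 - 20/43 = 23/43 ≈ 0.53488)
D(N) = 23/43
c(-1631) + D(970) = (6 - 1*(-1631)) + 23/43 = (6 + 1631) + 23/43 = 1637 + 23/43 = 70414/43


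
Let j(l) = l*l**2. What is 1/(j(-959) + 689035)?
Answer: -1/881285044 ≈ -1.1347e-9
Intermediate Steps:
j(l) = l**3
1/(j(-959) + 689035) = 1/((-959)**3 + 689035) = 1/(-881974079 + 689035) = 1/(-881285044) = -1/881285044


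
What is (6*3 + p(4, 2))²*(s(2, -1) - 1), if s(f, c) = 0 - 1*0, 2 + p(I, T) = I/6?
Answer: -2500/9 ≈ -277.78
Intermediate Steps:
p(I, T) = -2 + I/6
s(f, c) = 0 (s(f, c) = 0 + 0 = 0)
(6*3 + p(4, 2))²*(s(2, -1) - 1) = (6*3 + (-2 + (⅙)*4))²*(0 - 1) = (18 + (-2 + ⅔))²*(-1) = (18 - 4/3)²*(-1) = (50/3)²*(-1) = (2500/9)*(-1) = -2500/9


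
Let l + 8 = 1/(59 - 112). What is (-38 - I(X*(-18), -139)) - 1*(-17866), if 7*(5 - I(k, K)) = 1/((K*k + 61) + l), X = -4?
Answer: 65825899723/3693312 ≈ 17823.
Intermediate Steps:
l = -425/53 (l = -8 + 1/(59 - 112) = -8 + 1/(-53) = -8 - 1/53 = -425/53 ≈ -8.0189)
I(k, K) = 5 - 1/(7*(2808/53 + K*k)) (I(k, K) = 5 - 1/(7*((K*k + 61) - 425/53)) = 5 - 1/(7*((61 + K*k) - 425/53)) = 5 - 1/(7*(2808/53 + K*k)))
(-38 - I(X*(-18), -139)) - 1*(-17866) = (-38 - (98227 + 1855*(-139)*(-4*(-18)))/(7*(2808 + 53*(-139)*(-4*(-18))))) - 1*(-17866) = (-38 - (98227 + 1855*(-139)*72)/(7*(2808 + 53*(-139)*72))) + 17866 = (-38 - (98227 - 18564840)/(7*(2808 - 530424))) + 17866 = (-38 - (-18466613)/(7*(-527616))) + 17866 = (-38 - (-1)*(-18466613)/(7*527616)) + 17866 = (-38 - 1*18466613/3693312) + 17866 = (-38 - 18466613/3693312) + 17866 = -158812469/3693312 + 17866 = 65825899723/3693312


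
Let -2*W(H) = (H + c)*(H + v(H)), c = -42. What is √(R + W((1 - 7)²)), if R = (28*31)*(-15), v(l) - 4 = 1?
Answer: 3*I*√1433 ≈ 113.56*I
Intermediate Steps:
v(l) = 5 (v(l) = 4 + 1 = 5)
R = -13020 (R = 868*(-15) = -13020)
W(H) = -(-42 + H)*(5 + H)/2 (W(H) = -(H - 42)*(H + 5)/2 = -(-42 + H)*(5 + H)/2)
√(R + W((1 - 7)²)) = √(-13020 + (105 - (1 - 7)⁴/2 + 37*(1 - 7)²/2)) = √(-13020 + (105 - ((-6)²)²/2 + (37/2)*(-6)²)) = √(-13020 + (105 - ½*36² + (37/2)*36)) = √(-13020 + (105 - ½*1296 + 666)) = √(-13020 + (105 - 648 + 666)) = √(-13020 + 123) = √(-12897) = 3*I*√1433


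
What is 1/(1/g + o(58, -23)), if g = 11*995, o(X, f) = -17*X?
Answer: -10945/10791769 ≈ -0.0010142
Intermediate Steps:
g = 10945
1/(1/g + o(58, -23)) = 1/(1/10945 - 17*58) = 1/(1/10945 - 986) = 1/(-10791769/10945) = -10945/10791769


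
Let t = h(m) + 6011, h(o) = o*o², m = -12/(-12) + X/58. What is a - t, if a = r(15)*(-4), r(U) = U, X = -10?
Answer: -148079443/24389 ≈ -6071.6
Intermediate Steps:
m = 24/29 (m = -12/(-12) - 10/58 = -12*(-1/12) - 10*1/58 = 1 - 5/29 = 24/29 ≈ 0.82759)
h(o) = o³
a = -60 (a = 15*(-4) = -60)
t = 146616103/24389 (t = (24/29)³ + 6011 = 13824/24389 + 6011 = 146616103/24389 ≈ 6011.6)
a - t = -60 - 1*146616103/24389 = -60 - 146616103/24389 = -148079443/24389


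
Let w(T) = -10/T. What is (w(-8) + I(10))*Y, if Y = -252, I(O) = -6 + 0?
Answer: 1197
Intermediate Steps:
I(O) = -6
(w(-8) + I(10))*Y = (-10/(-8) - 6)*(-252) = (-10*(-⅛) - 6)*(-252) = (5/4 - 6)*(-252) = -19/4*(-252) = 1197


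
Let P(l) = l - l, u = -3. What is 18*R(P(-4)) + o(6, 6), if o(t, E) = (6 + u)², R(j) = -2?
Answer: -27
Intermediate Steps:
P(l) = 0
o(t, E) = 9 (o(t, E) = (6 - 3)² = 3² = 9)
18*R(P(-4)) + o(6, 6) = 18*(-2) + 9 = -36 + 9 = -27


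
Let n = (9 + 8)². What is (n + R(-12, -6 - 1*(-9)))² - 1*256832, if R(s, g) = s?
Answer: -180103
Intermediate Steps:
n = 289 (n = 17² = 289)
(n + R(-12, -6 - 1*(-9)))² - 1*256832 = (289 - 12)² - 1*256832 = 277² - 256832 = 76729 - 256832 = -180103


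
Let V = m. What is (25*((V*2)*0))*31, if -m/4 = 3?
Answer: 0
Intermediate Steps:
m = -12 (m = -4*3 = -12)
V = -12
(25*((V*2)*0))*31 = (25*(-12*2*0))*31 = (25*(-24*0))*31 = (25*0)*31 = 0*31 = 0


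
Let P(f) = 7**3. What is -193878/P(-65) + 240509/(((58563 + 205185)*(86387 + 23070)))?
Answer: -5597076469779421/9902089238748 ≈ -565.24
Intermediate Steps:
P(f) = 343
-193878/P(-65) + 240509/(((58563 + 205185)*(86387 + 23070))) = -193878/343 + 240509/(((58563 + 205185)*(86387 + 23070))) = -193878*1/343 + 240509/((263748*109457)) = -193878/343 + 240509/28869064836 = -5597076469779421/9902089238748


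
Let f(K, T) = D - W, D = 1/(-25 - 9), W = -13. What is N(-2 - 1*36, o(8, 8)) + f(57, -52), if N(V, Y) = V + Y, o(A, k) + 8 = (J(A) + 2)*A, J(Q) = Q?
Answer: 1597/34 ≈ 46.971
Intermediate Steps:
D = -1/34 (D = 1/(-34) = -1/34 ≈ -0.029412)
o(A, k) = -8 + A*(2 + A) (o(A, k) = -8 + (A + 2)*A = -8 + (2 + A)*A = -8 + A*(2 + A))
f(K, T) = 441/34 (f(K, T) = -1/34 - 1*(-13) = -1/34 + 13 = 441/34)
N(-2 - 1*36, o(8, 8)) + f(57, -52) = ((-2 - 1*36) + (-8 + 8**2 + 2*8)) + 441/34 = ((-2 - 36) + (-8 + 64 + 16)) + 441/34 = (-38 + 72) + 441/34 = 34 + 441/34 = 1597/34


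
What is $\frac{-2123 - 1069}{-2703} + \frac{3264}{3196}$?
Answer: $\frac{93256}{42347} \approx 2.2022$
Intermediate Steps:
$\frac{-2123 - 1069}{-2703} + \frac{3264}{3196} = \left(-2123 - 1069\right) \left(- \frac{1}{2703}\right) + 3264 \cdot \frac{1}{3196} = \left(-3192\right) \left(- \frac{1}{2703}\right) + \frac{48}{47} = \frac{1064}{901} + \frac{48}{47} = \frac{93256}{42347}$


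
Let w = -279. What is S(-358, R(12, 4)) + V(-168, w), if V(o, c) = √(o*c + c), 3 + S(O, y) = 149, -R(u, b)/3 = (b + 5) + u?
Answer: 146 + 3*√5177 ≈ 361.85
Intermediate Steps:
R(u, b) = -15 - 3*b - 3*u (R(u, b) = -3*((b + 5) + u) = -3*((5 + b) + u) = -3*(5 + b + u) = -15 - 3*b - 3*u)
S(O, y) = 146 (S(O, y) = -3 + 149 = 146)
V(o, c) = √(c + c*o) (V(o, c) = √(c*o + c) = √(c + c*o))
S(-358, R(12, 4)) + V(-168, w) = 146 + √(-279*(1 - 168)) = 146 + √(-279*(-167)) = 146 + √46593 = 146 + 3*√5177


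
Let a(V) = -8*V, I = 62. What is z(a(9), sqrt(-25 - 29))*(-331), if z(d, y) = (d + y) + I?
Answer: 3310 - 993*I*sqrt(6) ≈ 3310.0 - 2432.3*I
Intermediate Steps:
z(d, y) = 62 + d + y (z(d, y) = (d + y) + 62 = 62 + d + y)
z(a(9), sqrt(-25 - 29))*(-331) = (62 - 8*9 + sqrt(-25 - 29))*(-331) = (62 - 72 + sqrt(-54))*(-331) = (62 - 72 + 3*I*sqrt(6))*(-331) = (-10 + 3*I*sqrt(6))*(-331) = 3310 - 993*I*sqrt(6)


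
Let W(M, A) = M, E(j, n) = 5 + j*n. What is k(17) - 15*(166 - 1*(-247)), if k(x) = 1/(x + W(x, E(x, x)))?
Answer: -210629/34 ≈ -6195.0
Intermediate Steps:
k(x) = 1/(2*x) (k(x) = 1/(x + x) = 1/(2*x))
k(17) - 15*(166 - 1*(-247)) = (1/2)/17 - 15*(166 - 1*(-247)) = (1/2)*(1/17) - 15*(166 + 247) = 1/34 - 15*413 = 1/34 - 1*6195 = 1/34 - 6195 = -210629/34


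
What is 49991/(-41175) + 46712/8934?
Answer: 246124501/61309575 ≈ 4.0145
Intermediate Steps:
49991/(-41175) + 46712/8934 = 49991*(-1/41175) + 46712*(1/8934) = -49991/41175 + 23356/4467 = 246124501/61309575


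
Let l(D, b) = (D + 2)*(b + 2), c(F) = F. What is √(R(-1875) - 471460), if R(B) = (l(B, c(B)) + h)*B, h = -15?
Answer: I*√6578185210 ≈ 81106.0*I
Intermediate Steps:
l(D, b) = (2 + D)*(2 + b)
R(B) = B*(-11 + B² + 4*B) (R(B) = ((4 + 2*B + 2*B + B*B) - 15)*B = ((4 + 2*B + 2*B + B²) - 15)*B = ((4 + B² + 4*B) - 15)*B = (-11 + B² + 4*B)*B = B*(-11 + B² + 4*B))
√(R(-1875) - 471460) = √(-1875*(-11 + (-1875)² + 4*(-1875)) - 471460) = √(-1875*(-11 + 3515625 - 7500) - 471460) = √(-1875*3508114 - 471460) = √(-6577713750 - 471460) = √(-6578185210) = I*√6578185210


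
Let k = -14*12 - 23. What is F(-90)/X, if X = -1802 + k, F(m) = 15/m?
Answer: 1/11958 ≈ 8.3626e-5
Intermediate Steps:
k = -191 (k = -168 - 23 = -191)
X = -1993 (X = -1802 - 191 = -1993)
F(-90)/X = (15/(-90))/(-1993) = (15*(-1/90))*(-1/1993) = -⅙*(-1/1993) = 1/11958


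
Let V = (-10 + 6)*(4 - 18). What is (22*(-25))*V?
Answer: -30800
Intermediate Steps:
V = 56 (V = -4*(-14) = 56)
(22*(-25))*V = (22*(-25))*56 = -550*56 = -30800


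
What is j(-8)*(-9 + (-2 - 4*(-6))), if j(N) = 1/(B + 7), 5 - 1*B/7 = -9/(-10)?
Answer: 130/357 ≈ 0.36415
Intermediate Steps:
B = 287/10 (B = 35 - (-63)/(-10) = 35 - (-63)*(-1)/10 = 35 - 7*9/10 = 35 - 63/10 = 287/10 ≈ 28.700)
j(N) = 10/357 (j(N) = 1/(287/10 + 7) = 1/(357/10) = 10/357)
j(-8)*(-9 + (-2 - 4*(-6))) = 10*(-9 + (-2 - 4*(-6)))/357 = 10*(-9 + (-2 + 24))/357 = 10*(-9 + 22)/357 = (10/357)*13 = 130/357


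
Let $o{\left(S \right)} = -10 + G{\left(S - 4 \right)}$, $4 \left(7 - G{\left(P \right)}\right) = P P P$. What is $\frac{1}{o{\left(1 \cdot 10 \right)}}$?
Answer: $- \frac{1}{57} \approx -0.017544$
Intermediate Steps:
$G{\left(P \right)} = 7 - \frac{P^{3}}{4}$ ($G{\left(P \right)} = 7 - \frac{P P P}{4} = 7 - \frac{P^{2} P}{4} = 7 - \frac{P^{3}}{4}$)
$o{\left(S \right)} = -3 - \frac{\left(-4 + S\right)^{3}}{4}$ ($o{\left(S \right)} = -10 - \left(-7 + \frac{\left(S - 4\right)^{3}}{4}\right) = -10 - \left(-7 + \frac{\left(-4 + S\right)^{3}}{4}\right) = -3 - \frac{\left(-4 + S\right)^{3}}{4}$)
$\frac{1}{o{\left(1 \cdot 10 \right)}} = \frac{1}{-3 - \frac{\left(-4 + 1 \cdot 10\right)^{3}}{4}} = \frac{1}{-3 - \frac{\left(-4 + 10\right)^{3}}{4}} = \frac{1}{-3 - \frac{6^{3}}{4}} = \frac{1}{-3 - 54} = \frac{1}{-57} = - \frac{1}{57}$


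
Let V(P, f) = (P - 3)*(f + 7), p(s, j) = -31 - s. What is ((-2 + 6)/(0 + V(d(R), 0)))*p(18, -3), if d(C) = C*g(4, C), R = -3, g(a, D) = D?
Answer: -14/3 ≈ -4.6667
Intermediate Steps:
d(C) = C² (d(C) = C*C = C²)
V(P, f) = (-3 + P)*(7 + f)
((-2 + 6)/(0 + V(d(R), 0)))*p(18, -3) = ((-2 + 6)/(0 + (-21 - 3*0 + 7*(-3)² + (-3)²*0)))*(-31 - 1*18) = (4/(0 + (-21 + 0 + 7*9 + 9*0)))*(-31 - 18) = (4/(0 + (-21 + 0 + 63 + 0)))*(-49) = (4/(0 + 42))*(-49) = (4/42)*(-49) = (4*(1/42))*(-49) = (2/21)*(-49) = -14/3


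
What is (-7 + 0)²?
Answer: 49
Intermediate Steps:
(-7 + 0)² = (-7)² = 49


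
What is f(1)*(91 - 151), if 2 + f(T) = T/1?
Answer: 60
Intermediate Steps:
f(T) = -2 + T (f(T) = -2 + T/1 = -2 + T*1 = -2 + T)
f(1)*(91 - 151) = (-2 + 1)*(91 - 151) = -1*(-60) = 60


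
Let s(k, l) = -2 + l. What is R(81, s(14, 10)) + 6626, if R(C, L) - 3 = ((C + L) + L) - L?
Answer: 6718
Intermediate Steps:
R(C, L) = 3 + C + L (R(C, L) = 3 + (((C + L) + L) - L) = 3 + ((C + 2*L) - L) = 3 + (C + L) = 3 + C + L)
R(81, s(14, 10)) + 6626 = (3 + 81 + (-2 + 10)) + 6626 = (3 + 81 + 8) + 6626 = 92 + 6626 = 6718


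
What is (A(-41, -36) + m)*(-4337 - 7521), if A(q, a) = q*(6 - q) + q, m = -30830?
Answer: 388918684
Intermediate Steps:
A(q, a) = q + q*(6 - q)
(A(-41, -36) + m)*(-4337 - 7521) = (-41*(7 - 1*(-41)) - 30830)*(-4337 - 7521) = (-41*(7 + 41) - 30830)*(-11858) = (-41*48 - 30830)*(-11858) = (-1968 - 30830)*(-11858) = -32798*(-11858) = 388918684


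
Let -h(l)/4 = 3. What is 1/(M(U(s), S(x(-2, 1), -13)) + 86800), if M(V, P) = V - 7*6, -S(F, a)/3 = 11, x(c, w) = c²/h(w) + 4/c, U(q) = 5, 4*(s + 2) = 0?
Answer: 1/86763 ≈ 1.1526e-5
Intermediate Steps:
s = -2 (s = -2 + (¼)*0 = -2 + 0 = -2)
h(l) = -12 (h(l) = -4*3 = -12)
x(c, w) = 4/c - c²/12 (x(c, w) = c²/(-12) + 4/c = c²*(-1/12) + 4/c = -c²/12 + 4/c = 4/c - c²/12)
S(F, a) = -33 (S(F, a) = -3*11 = -33)
M(V, P) = -42 + V (M(V, P) = V - 42 = -42 + V)
1/(M(U(s), S(x(-2, 1), -13)) + 86800) = 1/((-42 + 5) + 86800) = 1/(-37 + 86800) = 1/86763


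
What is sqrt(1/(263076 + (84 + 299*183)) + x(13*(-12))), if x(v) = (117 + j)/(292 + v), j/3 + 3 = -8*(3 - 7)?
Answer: sqrt(606275994282)/635754 ≈ 1.2247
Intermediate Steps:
j = 87 (j = -9 + 3*(-8*(3 - 7)) = -9 + 3*(-8*(-4)) = -9 + 3*32 = -9 + 96 = 87)
x(v) = 204/(292 + v) (x(v) = (117 + 87)/(292 + v) = 204/(292 + v))
sqrt(1/(263076 + (84 + 299*183)) + x(13*(-12))) = sqrt(1/(263076 + (84 + 299*183)) + 204/(292 + 13*(-12))) = sqrt(1/(263076 + (84 + 54717)) + 204/(292 - 156)) = sqrt(1/(263076 + 54801) + 204/136) = sqrt(1/317877 + 204*(1/136)) = sqrt(1/317877 + 3/2) = sqrt(953633/635754) = sqrt(606275994282)/635754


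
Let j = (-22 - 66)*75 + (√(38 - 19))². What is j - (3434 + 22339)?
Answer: -32354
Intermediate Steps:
j = -6581 (j = -88*75 + (√19)² = -6600 + 19 = -6581)
j - (3434 + 22339) = -6581 - (3434 + 22339) = -6581 - 1*25773 = -6581 - 25773 = -32354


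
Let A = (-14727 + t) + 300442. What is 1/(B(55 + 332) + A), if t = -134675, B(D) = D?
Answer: 1/151427 ≈ 6.6038e-6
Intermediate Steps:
A = 151040 (A = (-14727 - 134675) + 300442 = -149402 + 300442 = 151040)
1/(B(55 + 332) + A) = 1/((55 + 332) + 151040) = 1/(387 + 151040) = 1/151427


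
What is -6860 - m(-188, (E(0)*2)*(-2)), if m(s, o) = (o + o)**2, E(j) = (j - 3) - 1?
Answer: -7884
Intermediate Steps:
E(j) = -4 + j (E(j) = (-3 + j) - 1 = -4 + j)
m(s, o) = 4*o**2 (m(s, o) = (2*o)**2 = 4*o**2)
-6860 - m(-188, (E(0)*2)*(-2)) = -6860 - 4*(((-4 + 0)*2)*(-2))**2 = -6860 - 4*(-4*2*(-2))**2 = -6860 - 4*(-8*(-2))**2 = -6860 - 4*16**2 = -6860 - 4*256 = -6860 - 1*1024 = -6860 - 1024 = -7884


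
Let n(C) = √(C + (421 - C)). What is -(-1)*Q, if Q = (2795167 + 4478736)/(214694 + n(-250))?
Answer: 1561663330682/46093513215 - 7273903*√421/46093513215 ≈ 33.877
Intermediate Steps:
n(C) = √421
Q = 7273903/(214694 + √421) (Q = (2795167 + 4478736)/(214694 + √421) = 7273903/(214694 + √421) ≈ 33.877)
-(-1)*Q = -(-1)*(1561663330682/46093513215 - 7273903*√421/46093513215) = -(-1561663330682/46093513215 + 7273903*√421/46093513215) = 1561663330682/46093513215 - 7273903*√421/46093513215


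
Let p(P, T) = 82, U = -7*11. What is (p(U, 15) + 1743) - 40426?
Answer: -38601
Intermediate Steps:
U = -77
(p(U, 15) + 1743) - 40426 = (82 + 1743) - 40426 = 1825 - 40426 = -38601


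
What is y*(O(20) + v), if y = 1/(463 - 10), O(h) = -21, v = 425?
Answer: 404/453 ≈ 0.89183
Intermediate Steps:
y = 1/453 ≈ 0.0022075
y*(O(20) + v) = (-21 + 425)/453 = (1/453)*404 = 404/453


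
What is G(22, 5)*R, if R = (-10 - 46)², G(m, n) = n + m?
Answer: 84672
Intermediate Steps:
G(m, n) = m + n
R = 3136 (R = (-56)² = 3136)
G(22, 5)*R = (22 + 5)*3136 = 27*3136 = 84672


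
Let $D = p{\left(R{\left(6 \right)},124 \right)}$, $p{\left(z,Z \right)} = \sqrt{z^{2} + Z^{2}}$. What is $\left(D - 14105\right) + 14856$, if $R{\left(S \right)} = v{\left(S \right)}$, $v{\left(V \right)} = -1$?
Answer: $751 + \sqrt{15377} \approx 875.0$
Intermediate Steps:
$R{\left(S \right)} = -1$
$p{\left(z,Z \right)} = \sqrt{Z^{2} + z^{2}}$
$D = \sqrt{15377}$ ($D = \sqrt{124^{2} + \left(-1\right)^{2}} = \sqrt{15376 + 1} = \sqrt{15377} \approx 124.0$)
$\left(D - 14105\right) + 14856 = \left(\sqrt{15377} - 14105\right) + 14856 = \left(-14105 + \sqrt{15377}\right) + 14856 = 751 + \sqrt{15377}$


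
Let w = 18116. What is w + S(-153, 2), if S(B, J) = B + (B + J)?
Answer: 17812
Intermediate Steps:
S(B, J) = J + 2*B
w + S(-153, 2) = 18116 + (2 + 2*(-153)) = 18116 + (2 - 306) = 18116 - 304 = 17812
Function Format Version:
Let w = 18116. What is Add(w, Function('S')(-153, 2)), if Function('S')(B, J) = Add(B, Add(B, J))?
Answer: 17812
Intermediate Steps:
Function('S')(B, J) = Add(J, Mul(2, B))
Add(w, Function('S')(-153, 2)) = Add(18116, Add(2, Mul(2, -153))) = Add(18116, Add(2, -306)) = Add(18116, -304) = 17812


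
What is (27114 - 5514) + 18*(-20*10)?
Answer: 18000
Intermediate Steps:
(27114 - 5514) + 18*(-20*10) = 21600 + 18*(-200) = 21600 - 3600 = 18000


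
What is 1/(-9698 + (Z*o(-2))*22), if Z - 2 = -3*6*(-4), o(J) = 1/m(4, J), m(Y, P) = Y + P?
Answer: -1/8884 ≈ -0.00011256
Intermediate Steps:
m(Y, P) = P + Y
o(J) = 1/(4 + J) (o(J) = 1/(J + 4) = 1/(4 + J))
Z = 74 (Z = 2 - 3*6*(-4) = 2 - 18*(-4) = 2 + 72 = 74)
1/(-9698 + (Z*o(-2))*22) = 1/(-9698 + (74/(4 - 2))*22) = 1/(-9698 + (74/2)*22) = 1/(-9698 + (74*(½))*22) = 1/(-9698 + 37*22) = 1/(-9698 + 814) = 1/(-8884) = -1/8884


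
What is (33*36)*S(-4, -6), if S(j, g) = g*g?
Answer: 42768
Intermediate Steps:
S(j, g) = g²
(33*36)*S(-4, -6) = (33*36)*(-6)² = 1188*36 = 42768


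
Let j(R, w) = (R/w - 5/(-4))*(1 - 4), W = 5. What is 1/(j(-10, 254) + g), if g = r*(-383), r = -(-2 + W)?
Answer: 508/581847 ≈ 0.00087308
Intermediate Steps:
r = -3 (r = -(-2 + 5) = -1*3 = -3)
g = 1149 (g = -3*(-383) = 1149)
j(R, w) = -15/4 - 3*R/w (j(R, w) = (R/w - 5*(-¼))*(-3) = (R/w + 5/4)*(-3) = (5/4 + R/w)*(-3) = -15/4 - 3*R/w)
1/(j(-10, 254) + g) = 1/((-15/4 - 3*(-10)/254) + 1149) = 1/((-15/4 - 3*(-10)*1/254) + 1149) = 1/((-15/4 + 15/127) + 1149) = 1/(-1845/508 + 1149) = 1/(581847/508) = 508/581847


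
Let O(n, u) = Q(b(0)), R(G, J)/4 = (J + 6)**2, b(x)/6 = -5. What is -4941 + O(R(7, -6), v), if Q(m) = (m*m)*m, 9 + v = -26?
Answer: -31941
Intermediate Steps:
b(x) = -30 (b(x) = 6*(-5) = -30)
v = -35 (v = -9 - 26 = -35)
R(G, J) = 4*(6 + J)**2 (R(G, J) = 4*(J + 6)**2 = 4*(6 + J)**2)
Q(m) = m**3 (Q(m) = m**2*m = m**3)
O(n, u) = -27000 (O(n, u) = (-30)**3 = -27000)
-4941 + O(R(7, -6), v) = -4941 - 27000 = -31941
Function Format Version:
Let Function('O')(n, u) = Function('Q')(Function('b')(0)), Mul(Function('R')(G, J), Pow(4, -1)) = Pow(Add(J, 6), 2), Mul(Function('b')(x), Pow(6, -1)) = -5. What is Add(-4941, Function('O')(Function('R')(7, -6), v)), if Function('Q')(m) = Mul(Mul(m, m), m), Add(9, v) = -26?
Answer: -31941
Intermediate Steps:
Function('b')(x) = -30 (Function('b')(x) = Mul(6, -5) = -30)
v = -35 (v = Add(-9, -26) = -35)
Function('R')(G, J) = Mul(4, Pow(Add(6, J), 2)) (Function('R')(G, J) = Mul(4, Pow(Add(J, 6), 2)) = Mul(4, Pow(Add(6, J), 2)))
Function('Q')(m) = Pow(m, 3) (Function('Q')(m) = Mul(Pow(m, 2), m) = Pow(m, 3))
Function('O')(n, u) = -27000 (Function('O')(n, u) = Pow(-30, 3) = -27000)
Add(-4941, Function('O')(Function('R')(7, -6), v)) = Add(-4941, -27000) = -31941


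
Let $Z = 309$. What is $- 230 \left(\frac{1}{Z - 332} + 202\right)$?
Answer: $-46450$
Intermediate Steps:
$- 230 \left(\frac{1}{Z - 332} + 202\right) = - 230 \left(\frac{1}{309 - 332} + 202\right) = - 230 \left(\frac{1}{-23} + 202\right) = - 230 \left(- \frac{1}{23} + 202\right) = \left(-230\right) \frac{4645}{23} = -46450$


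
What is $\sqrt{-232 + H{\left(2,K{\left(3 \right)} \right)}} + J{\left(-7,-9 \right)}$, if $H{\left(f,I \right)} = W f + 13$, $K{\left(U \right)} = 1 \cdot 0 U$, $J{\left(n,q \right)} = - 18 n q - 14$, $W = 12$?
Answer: $-1148 + i \sqrt{195} \approx -1148.0 + 13.964 i$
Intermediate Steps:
$J{\left(n,q \right)} = -14 - 18 n q$ ($J{\left(n,q \right)} = - 18 n q - 14 = -14 - 18 n q$)
$K{\left(U \right)} = 0$ ($K{\left(U \right)} = 0 U = 0$)
$H{\left(f,I \right)} = 13 + 12 f$ ($H{\left(f,I \right)} = 12 f + 13 = 13 + 12 f$)
$\sqrt{-232 + H{\left(2,K{\left(3 \right)} \right)}} + J{\left(-7,-9 \right)} = \sqrt{-232 + \left(13 + 12 \cdot 2\right)} - \left(14 - -1134\right) = \sqrt{-232 + \left(13 + 24\right)} - 1148 = \sqrt{-232 + 37} - 1148 = \sqrt{-195} - 1148 = i \sqrt{195} - 1148 = -1148 + i \sqrt{195}$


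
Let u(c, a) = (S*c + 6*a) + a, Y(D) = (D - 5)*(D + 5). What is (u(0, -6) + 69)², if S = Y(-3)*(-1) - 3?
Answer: 729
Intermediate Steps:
Y(D) = (-5 + D)*(5 + D)
S = 13 (S = (-25 + (-3)²)*(-1) - 3 = (-25 + 9)*(-1) - 3 = -16*(-1) - 3 = 16 - 3 = 13)
u(c, a) = 7*a + 13*c (u(c, a) = (13*c + 6*a) + a = (6*a + 13*c) + a = 7*a + 13*c)
(u(0, -6) + 69)² = ((7*(-6) + 13*0) + 69)² = ((-42 + 0) + 69)² = (-42 + 69)² = 27² = 729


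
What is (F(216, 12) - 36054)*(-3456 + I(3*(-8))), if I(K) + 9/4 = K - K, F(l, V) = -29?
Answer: 499136139/4 ≈ 1.2478e+8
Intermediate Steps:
I(K) = -9/4 (I(K) = -9/4 + (K - K) = -9/4 + 0 = -9/4)
(F(216, 12) - 36054)*(-3456 + I(3*(-8))) = (-29 - 36054)*(-3456 - 9/4) = -36083*(-13833/4) = 499136139/4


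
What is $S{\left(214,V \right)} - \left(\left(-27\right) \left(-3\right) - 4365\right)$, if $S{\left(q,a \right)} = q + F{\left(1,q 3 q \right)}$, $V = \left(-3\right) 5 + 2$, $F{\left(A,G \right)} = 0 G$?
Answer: $4498$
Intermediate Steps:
$F{\left(A,G \right)} = 0$
$V = -13$ ($V = -15 + 2 = -13$)
$S{\left(q,a \right)} = q$ ($S{\left(q,a \right)} = q + 0 = q$)
$S{\left(214,V \right)} - \left(\left(-27\right) \left(-3\right) - 4365\right) = 214 - \left(\left(-27\right) \left(-3\right) - 4365\right) = 214 - \left(81 - 4365\right) = 214 - -4284 = 214 + 4284 = 4498$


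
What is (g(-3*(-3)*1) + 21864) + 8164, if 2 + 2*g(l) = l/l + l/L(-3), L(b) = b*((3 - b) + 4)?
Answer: 600547/20 ≈ 30027.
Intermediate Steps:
L(b) = b*(7 - b)
g(l) = -½ - l/60 (g(l) = -1 + (l/l + l/((-3*(7 - 1*(-3)))))/2 = -1 + (1 + l/((-3*(7 + 3))))/2 = -1 + (1 + l/((-3*10)))/2 = -1 + (1 + l/(-30))/2 = -1 + (1 + l*(-1/30))/2 = -1 + (1 - l/30)/2 = -1 + (½ - l/60) = -½ - l/60)
(g(-3*(-3)*1) + 21864) + 8164 = ((-½ - (-3*(-3))/60) + 21864) + 8164 = ((-½ - 3/20) + 21864) + 8164 = (-13/20 + 21864) + 8164 = 437267/20 + 8164 = 600547/20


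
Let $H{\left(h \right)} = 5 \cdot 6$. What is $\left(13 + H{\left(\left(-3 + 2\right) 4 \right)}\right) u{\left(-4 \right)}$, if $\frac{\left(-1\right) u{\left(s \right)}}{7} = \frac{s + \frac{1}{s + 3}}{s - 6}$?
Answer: $- \frac{301}{2} \approx -150.5$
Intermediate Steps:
$u{\left(s \right)} = - \frac{7 \left(s + \frac{1}{3 + s}\right)}{-6 + s}$ ($u{\left(s \right)} = - 7 \frac{s + \frac{1}{s + 3}}{s - 6} = - 7 \frac{s + \frac{1}{3 + s}}{-6 + s} = - \frac{7 \left(s + \frac{1}{3 + s}\right)}{-6 + s}$)
$H{\left(h \right)} = 30$
$\left(13 + H{\left(\left(-3 + 2\right) 4 \right)}\right) u{\left(-4 \right)} = \left(13 + 30\right) \frac{7 \left(1 + \left(-4\right)^{2} + 3 \left(-4\right)\right)}{18 - \left(-4\right)^{2} + 3 \left(-4\right)} = 43 \frac{7 \left(1 + 16 - 12\right)}{18 - 16 - 12} = 43 \cdot 7 \frac{1}{18 - 16 - 12} \cdot 5 = 43 \cdot 7 \frac{1}{-10} \cdot 5 = 43 \cdot 7 \left(- \frac{1}{10}\right) 5 = 43 \left(- \frac{7}{2}\right) = - \frac{301}{2}$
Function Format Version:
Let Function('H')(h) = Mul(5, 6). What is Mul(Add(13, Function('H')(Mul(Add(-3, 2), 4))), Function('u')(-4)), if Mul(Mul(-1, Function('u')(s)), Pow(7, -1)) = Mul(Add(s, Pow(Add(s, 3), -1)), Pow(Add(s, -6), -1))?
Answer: Rational(-301, 2) ≈ -150.50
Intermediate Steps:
Function('u')(s) = Mul(-7, Pow(Add(-6, s), -1), Add(s, Pow(Add(3, s), -1))) (Function('u')(s) = Mul(-7, Mul(Add(s, Pow(Add(s, 3), -1)), Pow(Add(s, -6), -1))) = Mul(-7, Mul(Add(s, Pow(Add(3, s), -1)), Pow(Add(-6, s), -1))) = Mul(-7, Mul(Pow(Add(-6, s), -1), Add(s, Pow(Add(3, s), -1)))) = Mul(-7, Pow(Add(-6, s), -1), Add(s, Pow(Add(3, s), -1))))
Function('H')(h) = 30
Mul(Add(13, Function('H')(Mul(Add(-3, 2), 4))), Function('u')(-4)) = Mul(Add(13, 30), Mul(7, Pow(Add(18, Mul(-1, Pow(-4, 2)), Mul(3, -4)), -1), Add(1, Pow(-4, 2), Mul(3, -4)))) = Mul(43, Mul(7, Pow(Add(18, Mul(-1, 16), -12), -1), Add(1, 16, -12))) = Mul(43, Mul(7, Pow(Add(18, -16, -12), -1), 5)) = Mul(43, Mul(7, Pow(-10, -1), 5)) = Mul(43, Mul(7, Rational(-1, 10), 5)) = Mul(43, Rational(-7, 2)) = Rational(-301, 2)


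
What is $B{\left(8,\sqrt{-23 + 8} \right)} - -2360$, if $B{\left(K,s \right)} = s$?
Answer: $2360 + i \sqrt{15} \approx 2360.0 + 3.873 i$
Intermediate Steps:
$B{\left(8,\sqrt{-23 + 8} \right)} - -2360 = \sqrt{-23 + 8} - -2360 = \sqrt{-15} + 2360 = i \sqrt{15} + 2360 = 2360 + i \sqrt{15}$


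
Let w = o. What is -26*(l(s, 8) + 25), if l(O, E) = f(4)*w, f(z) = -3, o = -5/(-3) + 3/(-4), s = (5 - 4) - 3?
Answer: -1157/2 ≈ -578.50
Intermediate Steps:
s = -2 (s = 1 - 3 = -2)
o = 11/12 (o = -5*(-1/3) + 3*(-1/4) = 5/3 - 3/4 = 11/12 ≈ 0.91667)
w = 11/12 ≈ 0.91667
l(O, E) = -11/4 (l(O, E) = -3*11/12 = -11/4)
-26*(l(s, 8) + 25) = -26*(-11/4 + 25) = -26*89/4 = -1157/2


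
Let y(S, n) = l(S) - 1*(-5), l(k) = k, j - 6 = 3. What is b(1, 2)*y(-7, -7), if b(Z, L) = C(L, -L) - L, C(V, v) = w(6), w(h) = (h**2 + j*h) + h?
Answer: -188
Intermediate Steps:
j = 9 (j = 6 + 3 = 9)
w(h) = h**2 + 10*h (w(h) = (h**2 + 9*h) + h = h**2 + 10*h)
C(V, v) = 96 (C(V, v) = 6*(10 + 6) = 6*16 = 96)
b(Z, L) = 96 - L
y(S, n) = 5 + S (y(S, n) = S - 1*(-5) = S + 5 = 5 + S)
b(1, 2)*y(-7, -7) = (96 - 1*2)*(5 - 7) = (96 - 2)*(-2) = 94*(-2) = -188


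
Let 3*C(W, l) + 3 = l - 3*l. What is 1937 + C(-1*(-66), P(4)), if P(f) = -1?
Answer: 5810/3 ≈ 1936.7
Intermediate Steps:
C(W, l) = -1 - 2*l/3 (C(W, l) = -1 + (l - 3*l)/3 = -1 + (-2*l)/3 = -1 - 2*l/3)
1937 + C(-1*(-66), P(4)) = 1937 + (-1 - ⅔*(-1)) = 1937 + (-1 + ⅔) = 1937 - ⅓ = 5810/3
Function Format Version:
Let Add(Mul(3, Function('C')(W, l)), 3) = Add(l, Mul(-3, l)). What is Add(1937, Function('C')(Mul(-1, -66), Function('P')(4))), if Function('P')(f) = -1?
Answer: Rational(5810, 3) ≈ 1936.7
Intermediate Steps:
Function('C')(W, l) = Add(-1, Mul(Rational(-2, 3), l)) (Function('C')(W, l) = Add(-1, Mul(Rational(1, 3), Add(l, Mul(-3, l)))) = Add(-1, Mul(Rational(1, 3), Mul(-2, l))) = Add(-1, Mul(Rational(-2, 3), l)))
Add(1937, Function('C')(Mul(-1, -66), Function('P')(4))) = Add(1937, Add(-1, Mul(Rational(-2, 3), -1))) = Add(1937, Add(-1, Rational(2, 3))) = Add(1937, Rational(-1, 3)) = Rational(5810, 3)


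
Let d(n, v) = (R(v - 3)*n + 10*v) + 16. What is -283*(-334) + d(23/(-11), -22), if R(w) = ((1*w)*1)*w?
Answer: 1023123/11 ≈ 93011.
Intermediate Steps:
R(w) = w**2 (R(w) = (w*1)*w = w*w = w**2)
d(n, v) = 16 + 10*v + n*(-3 + v)**2 (d(n, v) = ((v - 3)**2*n + 10*v) + 16 = ((-3 + v)**2*n + 10*v) + 16 = (n*(-3 + v)**2 + 10*v) + 16 = (10*v + n*(-3 + v)**2) + 16 = 16 + 10*v + n*(-3 + v)**2)
-283*(-334) + d(23/(-11), -22) = -283*(-334) + (16 + 10*(-22) + (23/(-11))*(-3 - 22)**2) = 94522 + (16 - 220 + (23*(-1/11))*(-25)**2) = 94522 + (16 - 220 - 23/11*625) = 94522 + (16 - 220 - 14375/11) = 94522 - 16619/11 = 1023123/11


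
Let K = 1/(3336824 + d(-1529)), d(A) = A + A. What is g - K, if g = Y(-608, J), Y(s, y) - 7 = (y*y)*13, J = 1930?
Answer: 161433307990561/3333766 ≈ 4.8424e+7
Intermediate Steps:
d(A) = 2*A
Y(s, y) = 7 + 13*y² (Y(s, y) = 7 + (y*y)*13 = 7 + y²*13 = 7 + 13*y²)
K = 1/3333766 (K = 1/(3336824 + 2*(-1529)) = 1/(3336824 - 3058) = 1/3333766 ≈ 2.9996e-7)
g = 48423707 (g = 7 + 13*1930² = 7 + 13*3724900 = 7 + 48423700 = 48423707)
g - K = 48423707 - 1*1/3333766 = 48423707 - 1/3333766 = 161433307990561/3333766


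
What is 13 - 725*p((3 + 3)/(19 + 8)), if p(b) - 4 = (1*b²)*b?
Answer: -2110423/729 ≈ -2895.0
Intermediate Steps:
p(b) = 4 + b³ (p(b) = 4 + (1*b²)*b = 4 + b²*b = 4 + b³)
13 - 725*p((3 + 3)/(19 + 8)) = 13 - 725*(4 + ((3 + 3)/(19 + 8))³) = 13 - 725*(4 + (6/27)³) = 13 - 725*(4 + (6*(1/27))³) = 13 - 725*(4 + (2/9)³) = 13 - 725*(4 + 8/729) = 13 - 725*2924/729 = 13 - 2119900/729 = -2110423/729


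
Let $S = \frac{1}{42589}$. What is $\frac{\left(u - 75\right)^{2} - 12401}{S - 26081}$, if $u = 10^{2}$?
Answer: $\frac{125382016}{277690927} \approx 0.45152$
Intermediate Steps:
$S = \frac{1}{42589} \approx 2.348 \cdot 10^{-5}$
$u = 100$
$\frac{\left(u - 75\right)^{2} - 12401}{S - 26081} = \frac{\left(100 - 75\right)^{2} - 12401}{\frac{1}{42589} - 26081} = \frac{\left(100 - 75\right)^{2} - 12401}{- \frac{1110763708}{42589}} = \left(25^{2} - 12401\right) \left(- \frac{42589}{1110763708}\right) = \left(625 - 12401\right) \left(- \frac{42589}{1110763708}\right) = \left(-11776\right) \left(- \frac{42589}{1110763708}\right) = \frac{125382016}{277690927}$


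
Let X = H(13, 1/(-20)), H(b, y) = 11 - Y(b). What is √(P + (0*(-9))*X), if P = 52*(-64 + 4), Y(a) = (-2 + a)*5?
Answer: 4*I*√195 ≈ 55.857*I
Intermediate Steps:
Y(a) = -10 + 5*a
H(b, y) = 21 - 5*b (H(b, y) = 11 - (-10 + 5*b) = 11 + (10 - 5*b) = 21 - 5*b)
X = -44 (X = 21 - 5*13 = 21 - 65 = -44)
P = -3120 (P = 52*(-60) = -3120)
√(P + (0*(-9))*X) = √(-3120 + (0*(-9))*(-44)) = √(-3120 + 0*(-44)) = √(-3120 + 0) = √(-3120) = 4*I*√195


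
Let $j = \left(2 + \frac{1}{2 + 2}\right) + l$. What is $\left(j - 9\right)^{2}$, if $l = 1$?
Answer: $\frac{529}{16} \approx 33.063$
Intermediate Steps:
$j = \frac{13}{4}$ ($j = \left(2 + \frac{1}{2 + 2}\right) + 1 = \left(2 + \frac{1}{4}\right) + 1 = \frac{9}{4} + 1 = \frac{13}{4} \approx 3.25$)
$\left(j - 9\right)^{2} = \left(\frac{13}{4} - 9\right)^{2} = \left(- \frac{23}{4}\right)^{2} = \frac{529}{16}$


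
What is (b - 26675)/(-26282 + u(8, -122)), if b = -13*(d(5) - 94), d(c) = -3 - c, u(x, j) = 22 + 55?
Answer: 25349/26205 ≈ 0.96733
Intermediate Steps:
u(x, j) = 77
b = 1326 (b = -13*((-3 - 1*5) - 94) = -13*((-3 - 5) - 94) = -13*(-8 - 94) = -13*(-102) = 1326)
(b - 26675)/(-26282 + u(8, -122)) = (1326 - 26675)/(-26282 + 77) = -25349/(-26205) = -25349*(-1/26205) = 25349/26205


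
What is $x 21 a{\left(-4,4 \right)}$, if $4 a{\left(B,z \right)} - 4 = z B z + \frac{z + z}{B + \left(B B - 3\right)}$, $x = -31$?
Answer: $\frac{28861}{3} \approx 9620.3$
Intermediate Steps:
$a{\left(B,z \right)} = 1 + \frac{z}{2 \left(-3 + B + B^{2}\right)} + \frac{B z^{2}}{4}$ ($a{\left(B,z \right)} = 1 + \frac{z B z + \frac{z + z}{B + \left(B B - 3\right)}}{4} = 1 + \frac{B z z + \frac{2 z}{B + \left(B^{2} - 3\right)}}{4} = 1 + \frac{B z^{2} + \frac{2 z}{B + \left(-3 + B^{2}\right)}}{4} = 1 + \frac{B z^{2} + \frac{2 z}{-3 + B + B^{2}}}{4} = 1 + \left(\frac{z}{2 \left(-3 + B + B^{2}\right)} + \frac{B z^{2}}{4}\right) = 1 + \frac{z}{2 \left(-3 + B + B^{2}\right)} + \frac{B z^{2}}{4}$)
$x 21 a{\left(-4,4 \right)} = \left(-31\right) 21 \frac{-3 - 4 + \left(-4\right)^{2} + \frac{1}{2} \cdot 4 - - 3 \cdot 4^{2} + \frac{\left(-4\right)^{2} \cdot 4^{2}}{4} + \frac{\left(-4\right)^{3} \cdot 4^{2}}{4}}{-3 - 4 + \left(-4\right)^{2}} = - 651 \frac{-3 - 4 + 16 + 2 - \left(-3\right) 16 + \frac{1}{4} \cdot 16 \cdot 16 + \frac{1}{4} \left(-64\right) 16}{-3 - 4 + 16} = - 651 \frac{-3 - 4 + 16 + 2 + 48 + 64 - 256}{9} = - 651 \cdot \frac{1}{9} \left(-133\right) = \left(-651\right) \left(- \frac{133}{9}\right) = \frac{28861}{3}$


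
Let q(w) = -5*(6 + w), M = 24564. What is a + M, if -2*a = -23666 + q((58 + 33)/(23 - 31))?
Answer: 582137/16 ≈ 36384.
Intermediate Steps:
q(w) = -30 - 5*w
a = 189113/16 (a = -(-23666 + (-30 - 5*(58 + 33)/(23 - 31)))/2 = -(-23666 + (-30 - 455/(-8)))/2 = -(-23666 + (-30 - 455*(-1)/8))/2 = -(-23666 + (-30 - 5*(-91/8)))/2 = -(-23666 + (-30 + 455/8))/2 = -(-23666 + 215/8)/2 = -1/2*(-189113/8) = 189113/16 ≈ 11820.)
a + M = 189113/16 + 24564 = 582137/16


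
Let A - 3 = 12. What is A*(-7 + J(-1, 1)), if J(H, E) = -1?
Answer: -120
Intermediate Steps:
A = 15 (A = 3 + 12 = 15)
A*(-7 + J(-1, 1)) = 15*(-7 - 1) = 15*(-8) = -120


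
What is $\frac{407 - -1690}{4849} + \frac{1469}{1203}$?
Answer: $\frac{9645872}{5833347} \approx 1.6536$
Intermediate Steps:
$\frac{407 - -1690}{4849} + \frac{1469}{1203} = \left(407 + 1690\right) \frac{1}{4849} + 1469 \cdot \frac{1}{1203} = 2097 \cdot \frac{1}{4849} + \frac{1469}{1203} = \frac{2097}{4849} + \frac{1469}{1203} = \frac{9645872}{5833347}$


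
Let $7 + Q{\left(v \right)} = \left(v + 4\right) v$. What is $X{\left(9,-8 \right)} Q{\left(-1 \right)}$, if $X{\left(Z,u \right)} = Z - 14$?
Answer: $50$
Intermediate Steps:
$X{\left(Z,u \right)} = -14 + Z$
$Q{\left(v \right)} = -7 + v \left(4 + v\right)$ ($Q{\left(v \right)} = -7 + \left(v + 4\right) v = -7 + \left(4 + v\right) v = -7 + v \left(4 + v\right)$)
$X{\left(9,-8 \right)} Q{\left(-1 \right)} = \left(-14 + 9\right) \left(-7 + \left(-1\right)^{2} + 4 \left(-1\right)\right) = - 5 \left(-7 + 1 - 4\right) = \left(-5\right) \left(-10\right) = 50$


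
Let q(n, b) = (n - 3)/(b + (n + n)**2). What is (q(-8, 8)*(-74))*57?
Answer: 703/4 ≈ 175.75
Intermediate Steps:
q(n, b) = (-3 + n)/(b + 4*n**2) (q(n, b) = (-3 + n)/(b + (2*n)**2) = (-3 + n)/(b + 4*n**2))
(q(-8, 8)*(-74))*57 = (((-3 - 8)/(8 + 4*(-8)**2))*(-74))*57 = ((-11/(8 + 4*64))*(-74))*57 = ((-11/(8 + 256))*(-74))*57 = ((-11/264)*(-74))*57 = (((1/264)*(-11))*(-74))*57 = -1/24*(-74)*57 = (37/12)*57 = 703/4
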